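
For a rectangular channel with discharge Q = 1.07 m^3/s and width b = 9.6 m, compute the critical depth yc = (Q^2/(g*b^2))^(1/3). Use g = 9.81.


Using yc = (Q^2 / (g * b^2))^(1/3):
Q^2 = 1.07^2 = 1.14.
g * b^2 = 9.81 * 9.6^2 = 9.81 * 92.16 = 904.09.
Q^2 / (g*b^2) = 1.14 / 904.09 = 0.0013.
yc = 0.0013^(1/3) = 0.1082 m.

0.1082


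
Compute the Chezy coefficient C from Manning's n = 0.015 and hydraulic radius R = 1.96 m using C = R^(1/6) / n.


The Chezy coefficient relates to Manning's n through C = R^(1/6) / n.
R^(1/6) = 1.96^(1/6) = 1.118689.
C = 1.118689 / 0.015 = 74.58 m^(1/2)/s.

74.58


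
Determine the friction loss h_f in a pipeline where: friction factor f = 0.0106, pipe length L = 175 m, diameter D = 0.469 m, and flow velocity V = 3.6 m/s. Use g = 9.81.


Darcy-Weisbach equation: h_f = f * (L/D) * V^2/(2g).
f * L/D = 0.0106 * 175/0.469 = 3.9552.
V^2/(2g) = 3.6^2 / (2*9.81) = 12.96 / 19.62 = 0.6606 m.
h_f = 3.9552 * 0.6606 = 2.613 m.

2.613


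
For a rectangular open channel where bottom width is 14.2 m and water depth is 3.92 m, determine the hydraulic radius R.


For a rectangular section:
Flow area A = b * y = 14.2 * 3.92 = 55.66 m^2.
Wetted perimeter P = b + 2y = 14.2 + 2*3.92 = 22.04 m.
Hydraulic radius R = A/P = 55.66 / 22.04 = 2.5256 m.

2.5256


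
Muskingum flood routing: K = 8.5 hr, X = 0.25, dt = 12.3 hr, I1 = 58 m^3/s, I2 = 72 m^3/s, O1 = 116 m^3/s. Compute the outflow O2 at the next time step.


Muskingum coefficients:
denom = 2*K*(1-X) + dt = 2*8.5*(1-0.25) + 12.3 = 25.05.
C0 = (dt - 2*K*X)/denom = (12.3 - 2*8.5*0.25)/25.05 = 0.3214.
C1 = (dt + 2*K*X)/denom = (12.3 + 2*8.5*0.25)/25.05 = 0.6607.
C2 = (2*K*(1-X) - dt)/denom = 0.018.
O2 = C0*I2 + C1*I1 + C2*O1
   = 0.3214*72 + 0.6607*58 + 0.018*116
   = 63.54 m^3/s.

63.54


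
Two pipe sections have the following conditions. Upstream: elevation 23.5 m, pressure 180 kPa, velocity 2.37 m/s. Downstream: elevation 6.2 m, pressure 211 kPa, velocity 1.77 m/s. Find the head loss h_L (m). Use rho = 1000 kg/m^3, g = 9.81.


Total head at each section: H = z + p/(rho*g) + V^2/(2g).
H1 = 23.5 + 180*1000/(1000*9.81) + 2.37^2/(2*9.81)
   = 23.5 + 18.349 + 0.2863
   = 42.135 m.
H2 = 6.2 + 211*1000/(1000*9.81) + 1.77^2/(2*9.81)
   = 6.2 + 21.509 + 0.1597
   = 27.868 m.
h_L = H1 - H2 = 42.135 - 27.868 = 14.267 m.

14.267


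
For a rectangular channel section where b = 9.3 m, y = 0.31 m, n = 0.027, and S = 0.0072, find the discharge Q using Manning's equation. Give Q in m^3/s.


For a rectangular channel, the cross-sectional area A = b * y = 9.3 * 0.31 = 2.88 m^2.
The wetted perimeter P = b + 2y = 9.3 + 2*0.31 = 9.92 m.
Hydraulic radius R = A/P = 2.88/9.92 = 0.2906 m.
Velocity V = (1/n)*R^(2/3)*S^(1/2) = (1/0.027)*0.2906^(2/3)*0.0072^(1/2) = 1.3789 m/s.
Discharge Q = A * V = 2.88 * 1.3789 = 3.975 m^3/s.

3.975


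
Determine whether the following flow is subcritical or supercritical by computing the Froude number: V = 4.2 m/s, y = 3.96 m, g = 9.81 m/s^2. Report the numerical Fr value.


The Froude number is defined as Fr = V / sqrt(g*y).
g*y = 9.81 * 3.96 = 38.8476.
sqrt(g*y) = sqrt(38.8476) = 6.2328.
Fr = 4.2 / 6.2328 = 0.6739.
Since Fr < 1, the flow is subcritical.

0.6739


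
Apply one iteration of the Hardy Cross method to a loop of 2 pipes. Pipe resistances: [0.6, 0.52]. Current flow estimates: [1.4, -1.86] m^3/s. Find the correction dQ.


Numerator terms (r*Q*|Q|): 0.6*1.4*|1.4| = 1.176; 0.52*-1.86*|-1.86| = -1.799.
Sum of numerator = -0.623.
Denominator terms (r*|Q|): 0.6*|1.4| = 0.84; 0.52*|-1.86| = 0.9672.
2 * sum of denominator = 2 * 1.8072 = 3.6144.
dQ = --0.623 / 3.6144 = 0.1724 m^3/s.

0.1724


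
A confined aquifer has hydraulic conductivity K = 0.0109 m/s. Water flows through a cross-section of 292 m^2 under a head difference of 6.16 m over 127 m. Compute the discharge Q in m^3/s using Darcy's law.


Darcy's law: Q = K * A * i, where i = dh/L.
Hydraulic gradient i = 6.16 / 127 = 0.048504.
Q = 0.0109 * 292 * 0.048504
  = 0.1544 m^3/s.

0.1544


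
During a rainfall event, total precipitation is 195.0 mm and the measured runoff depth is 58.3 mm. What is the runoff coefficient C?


The runoff coefficient C = runoff depth / rainfall depth.
C = 58.3 / 195.0
  = 0.299.

0.299


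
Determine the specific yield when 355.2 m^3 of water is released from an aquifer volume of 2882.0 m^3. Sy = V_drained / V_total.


Specific yield Sy = Volume drained / Total volume.
Sy = 355.2 / 2882.0
   = 0.1232.

0.1232


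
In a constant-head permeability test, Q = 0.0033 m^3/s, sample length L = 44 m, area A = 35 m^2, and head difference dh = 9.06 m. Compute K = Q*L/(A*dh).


From K = Q*L / (A*dh):
Numerator: Q*L = 0.0033 * 44 = 0.1452.
Denominator: A*dh = 35 * 9.06 = 317.1.
K = 0.1452 / 317.1 = 0.000458 m/s.

0.000458


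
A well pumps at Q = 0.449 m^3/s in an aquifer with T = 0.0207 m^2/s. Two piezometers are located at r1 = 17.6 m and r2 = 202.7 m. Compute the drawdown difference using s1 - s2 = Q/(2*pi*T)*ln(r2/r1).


Thiem equation: s1 - s2 = Q/(2*pi*T) * ln(r2/r1).
ln(r2/r1) = ln(202.7/17.6) = 2.4438.
Q/(2*pi*T) = 0.449 / (2*pi*0.0207) = 0.449 / 0.1301 = 3.4522.
s1 - s2 = 3.4522 * 2.4438 = 8.4366 m.

8.4366


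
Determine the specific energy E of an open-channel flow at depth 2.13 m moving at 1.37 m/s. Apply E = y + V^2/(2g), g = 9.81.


Specific energy E = y + V^2/(2g).
Velocity head = V^2/(2g) = 1.37^2 / (2*9.81) = 1.8769 / 19.62 = 0.0957 m.
E = 2.13 + 0.0957 = 2.2257 m.

2.2257


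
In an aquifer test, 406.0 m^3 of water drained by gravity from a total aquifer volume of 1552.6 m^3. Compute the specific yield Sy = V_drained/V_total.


Specific yield Sy = Volume drained / Total volume.
Sy = 406.0 / 1552.6
   = 0.2615.

0.2615


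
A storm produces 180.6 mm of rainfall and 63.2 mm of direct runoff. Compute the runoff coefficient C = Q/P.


The runoff coefficient C = runoff depth / rainfall depth.
C = 63.2 / 180.6
  = 0.3499.

0.3499


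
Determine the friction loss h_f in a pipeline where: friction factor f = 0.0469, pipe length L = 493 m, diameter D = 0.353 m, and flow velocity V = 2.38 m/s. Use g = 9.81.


Darcy-Weisbach equation: h_f = f * (L/D) * V^2/(2g).
f * L/D = 0.0469 * 493/0.353 = 65.5006.
V^2/(2g) = 2.38^2 / (2*9.81) = 5.6644 / 19.62 = 0.2887 m.
h_f = 65.5006 * 0.2887 = 18.91 m.

18.91


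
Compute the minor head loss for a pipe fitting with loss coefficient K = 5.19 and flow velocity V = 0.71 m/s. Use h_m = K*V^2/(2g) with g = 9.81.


Minor loss formula: h_m = K * V^2/(2g).
V^2 = 0.71^2 = 0.5041.
V^2/(2g) = 0.5041 / 19.62 = 0.0257 m.
h_m = 5.19 * 0.0257 = 0.1333 m.

0.1333


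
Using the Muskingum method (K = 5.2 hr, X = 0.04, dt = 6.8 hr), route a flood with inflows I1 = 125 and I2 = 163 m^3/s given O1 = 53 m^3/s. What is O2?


Muskingum coefficients:
denom = 2*K*(1-X) + dt = 2*5.2*(1-0.04) + 6.8 = 16.784.
C0 = (dt - 2*K*X)/denom = (6.8 - 2*5.2*0.04)/16.784 = 0.3804.
C1 = (dt + 2*K*X)/denom = (6.8 + 2*5.2*0.04)/16.784 = 0.4299.
C2 = (2*K*(1-X) - dt)/denom = 0.1897.
O2 = C0*I2 + C1*I1 + C2*O1
   = 0.3804*163 + 0.4299*125 + 0.1897*53
   = 125.8 m^3/s.

125.8


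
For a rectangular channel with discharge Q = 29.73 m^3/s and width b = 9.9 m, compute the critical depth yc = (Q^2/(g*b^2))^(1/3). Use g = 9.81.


Using yc = (Q^2 / (g * b^2))^(1/3):
Q^2 = 29.73^2 = 883.87.
g * b^2 = 9.81 * 9.9^2 = 9.81 * 98.01 = 961.48.
Q^2 / (g*b^2) = 883.87 / 961.48 = 0.9193.
yc = 0.9193^(1/3) = 0.9723 m.

0.9723


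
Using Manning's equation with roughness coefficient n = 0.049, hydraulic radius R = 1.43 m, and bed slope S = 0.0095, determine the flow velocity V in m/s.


Manning's equation gives V = (1/n) * R^(2/3) * S^(1/2).
First, compute R^(2/3) = 1.43^(2/3) = 1.2693.
Next, S^(1/2) = 0.0095^(1/2) = 0.097468.
Then 1/n = 1/0.049 = 20.41.
V = 20.41 * 1.2693 * 0.097468 = 2.5248 m/s.

2.5248


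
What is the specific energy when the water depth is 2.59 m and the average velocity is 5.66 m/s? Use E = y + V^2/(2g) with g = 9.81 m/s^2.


Specific energy E = y + V^2/(2g).
Velocity head = V^2/(2g) = 5.66^2 / (2*9.81) = 32.0356 / 19.62 = 1.6328 m.
E = 2.59 + 1.6328 = 4.2228 m.

4.2228


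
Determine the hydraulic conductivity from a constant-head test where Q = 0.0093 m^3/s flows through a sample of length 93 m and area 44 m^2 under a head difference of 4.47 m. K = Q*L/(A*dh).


From K = Q*L / (A*dh):
Numerator: Q*L = 0.0093 * 93 = 0.8649.
Denominator: A*dh = 44 * 4.47 = 196.68.
K = 0.8649 / 196.68 = 0.004397 m/s.

0.004397


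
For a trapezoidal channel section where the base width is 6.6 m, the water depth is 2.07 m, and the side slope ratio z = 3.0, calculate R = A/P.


For a trapezoidal section with side slope z:
A = (b + z*y)*y = (6.6 + 3.0*2.07)*2.07 = 26.517 m^2.
P = b + 2*y*sqrt(1 + z^2) = 6.6 + 2*2.07*sqrt(1 + 3.0^2) = 19.692 m.
R = A/P = 26.517 / 19.692 = 1.3466 m.

1.3466


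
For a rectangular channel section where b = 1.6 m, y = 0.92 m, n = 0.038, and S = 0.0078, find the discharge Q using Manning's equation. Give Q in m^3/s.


For a rectangular channel, the cross-sectional area A = b * y = 1.6 * 0.92 = 1.47 m^2.
The wetted perimeter P = b + 2y = 1.6 + 2*0.92 = 3.44 m.
Hydraulic radius R = A/P = 1.47/3.44 = 0.4279 m.
Velocity V = (1/n)*R^(2/3)*S^(1/2) = (1/0.038)*0.4279^(2/3)*0.0078^(1/2) = 1.3198 m/s.
Discharge Q = A * V = 1.47 * 1.3198 = 1.943 m^3/s.

1.943


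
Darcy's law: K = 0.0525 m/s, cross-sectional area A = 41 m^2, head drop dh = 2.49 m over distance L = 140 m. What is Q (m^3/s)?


Darcy's law: Q = K * A * i, where i = dh/L.
Hydraulic gradient i = 2.49 / 140 = 0.017786.
Q = 0.0525 * 41 * 0.017786
  = 0.0383 m^3/s.

0.0383


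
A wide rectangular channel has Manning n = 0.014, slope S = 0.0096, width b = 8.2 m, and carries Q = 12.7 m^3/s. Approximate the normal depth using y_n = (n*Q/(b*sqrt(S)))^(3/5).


We use the wide-channel approximation y_n = (n*Q/(b*sqrt(S)))^(3/5).
sqrt(S) = sqrt(0.0096) = 0.09798.
Numerator: n*Q = 0.014 * 12.7 = 0.1778.
Denominator: b*sqrt(S) = 8.2 * 0.09798 = 0.803436.
arg = 0.2213.
y_n = 0.2213^(3/5) = 0.4046 m.

0.4046


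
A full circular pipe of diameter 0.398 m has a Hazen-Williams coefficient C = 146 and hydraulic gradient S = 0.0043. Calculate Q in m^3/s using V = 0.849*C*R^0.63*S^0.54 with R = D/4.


For a full circular pipe, R = D/4 = 0.398/4 = 0.0995 m.
V = 0.849 * 146 * 0.0995^0.63 * 0.0043^0.54
  = 0.849 * 146 * 0.233684 * 0.052732
  = 1.5274 m/s.
Pipe area A = pi*D^2/4 = pi*0.398^2/4 = 0.1244 m^2.
Q = A * V = 0.1244 * 1.5274 = 0.19 m^3/s.

0.19


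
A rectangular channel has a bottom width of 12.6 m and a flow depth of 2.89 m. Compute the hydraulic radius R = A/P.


For a rectangular section:
Flow area A = b * y = 12.6 * 2.89 = 36.41 m^2.
Wetted perimeter P = b + 2y = 12.6 + 2*2.89 = 18.38 m.
Hydraulic radius R = A/P = 36.41 / 18.38 = 1.9812 m.

1.9812


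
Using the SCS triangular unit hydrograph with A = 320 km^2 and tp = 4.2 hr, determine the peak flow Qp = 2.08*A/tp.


SCS formula: Qp = 2.08 * A / tp.
Qp = 2.08 * 320 / 4.2
   = 665.6 / 4.2
   = 158.48 m^3/s per cm.

158.48


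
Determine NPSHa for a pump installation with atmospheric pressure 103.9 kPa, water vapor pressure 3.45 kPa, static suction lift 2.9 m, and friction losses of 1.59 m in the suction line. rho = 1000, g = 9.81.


NPSHa = p_atm/(rho*g) - z_s - hf_s - p_vap/(rho*g).
p_atm/(rho*g) = 103.9*1000 / (1000*9.81) = 10.591 m.
p_vap/(rho*g) = 3.45*1000 / (1000*9.81) = 0.352 m.
NPSHa = 10.591 - 2.9 - 1.59 - 0.352
      = 5.75 m.

5.75


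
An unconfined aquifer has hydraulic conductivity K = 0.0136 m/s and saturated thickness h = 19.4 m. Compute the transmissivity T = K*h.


Transmissivity is defined as T = K * h.
T = 0.0136 * 19.4
  = 0.2638 m^2/s.

0.2638


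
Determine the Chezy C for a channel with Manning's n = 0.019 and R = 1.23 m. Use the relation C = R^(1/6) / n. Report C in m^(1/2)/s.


The Chezy coefficient relates to Manning's n through C = R^(1/6) / n.
R^(1/6) = 1.23^(1/6) = 1.035104.
C = 1.035104 / 0.019 = 54.48 m^(1/2)/s.

54.48


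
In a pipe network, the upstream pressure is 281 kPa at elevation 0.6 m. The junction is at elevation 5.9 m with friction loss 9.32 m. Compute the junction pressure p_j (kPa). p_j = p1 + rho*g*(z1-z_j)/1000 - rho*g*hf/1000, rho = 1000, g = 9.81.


Junction pressure: p_j = p1 + rho*g*(z1 - z_j)/1000 - rho*g*hf/1000.
Elevation term = 1000*9.81*(0.6 - 5.9)/1000 = -51.993 kPa.
Friction term = 1000*9.81*9.32/1000 = 91.429 kPa.
p_j = 281 + -51.993 - 91.429 = 137.58 kPa.

137.58


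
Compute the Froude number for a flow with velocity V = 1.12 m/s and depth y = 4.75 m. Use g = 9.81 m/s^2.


The Froude number is defined as Fr = V / sqrt(g*y).
g*y = 9.81 * 4.75 = 46.5975.
sqrt(g*y) = sqrt(46.5975) = 6.8262.
Fr = 1.12 / 6.8262 = 0.1641.

0.1641


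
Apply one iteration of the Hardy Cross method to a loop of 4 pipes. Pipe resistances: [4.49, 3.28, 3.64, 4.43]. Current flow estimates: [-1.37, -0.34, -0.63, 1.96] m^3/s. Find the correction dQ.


Numerator terms (r*Q*|Q|): 4.49*-1.37*|-1.37| = -8.4273; 3.28*-0.34*|-0.34| = -0.3792; 3.64*-0.63*|-0.63| = -1.4447; 4.43*1.96*|1.96| = 17.0183.
Sum of numerator = 6.7671.
Denominator terms (r*|Q|): 4.49*|-1.37| = 6.1513; 3.28*|-0.34| = 1.1152; 3.64*|-0.63| = 2.2932; 4.43*|1.96| = 8.6828.
2 * sum of denominator = 2 * 18.2425 = 36.485.
dQ = -6.7671 / 36.485 = -0.1855 m^3/s.

-0.1855


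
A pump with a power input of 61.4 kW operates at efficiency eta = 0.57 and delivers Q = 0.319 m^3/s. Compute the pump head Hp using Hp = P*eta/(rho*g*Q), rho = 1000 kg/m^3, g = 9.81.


Pump head formula: Hp = P * eta / (rho * g * Q).
Numerator: P * eta = 61.4 * 1000 * 0.57 = 34998.0 W.
Denominator: rho * g * Q = 1000 * 9.81 * 0.319 = 3129.39.
Hp = 34998.0 / 3129.39 = 11.18 m.

11.18


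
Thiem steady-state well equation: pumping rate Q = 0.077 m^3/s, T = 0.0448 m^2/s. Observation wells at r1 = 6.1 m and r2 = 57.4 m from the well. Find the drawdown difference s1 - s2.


Thiem equation: s1 - s2 = Q/(2*pi*T) * ln(r2/r1).
ln(r2/r1) = ln(57.4/6.1) = 2.2418.
Q/(2*pi*T) = 0.077 / (2*pi*0.0448) = 0.077 / 0.2815 = 0.2735.
s1 - s2 = 0.2735 * 2.2418 = 0.6132 m.

0.6132


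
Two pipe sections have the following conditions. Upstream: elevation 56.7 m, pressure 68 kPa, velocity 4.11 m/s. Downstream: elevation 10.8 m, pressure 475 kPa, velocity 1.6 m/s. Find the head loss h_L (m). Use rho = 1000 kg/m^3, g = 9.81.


Total head at each section: H = z + p/(rho*g) + V^2/(2g).
H1 = 56.7 + 68*1000/(1000*9.81) + 4.11^2/(2*9.81)
   = 56.7 + 6.932 + 0.861
   = 64.493 m.
H2 = 10.8 + 475*1000/(1000*9.81) + 1.6^2/(2*9.81)
   = 10.8 + 48.42 + 0.1305
   = 59.35 m.
h_L = H1 - H2 = 64.493 - 59.35 = 5.142 m.

5.142


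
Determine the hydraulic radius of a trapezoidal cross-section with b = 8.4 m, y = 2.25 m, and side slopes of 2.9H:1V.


For a trapezoidal section with side slope z:
A = (b + z*y)*y = (8.4 + 2.9*2.25)*2.25 = 33.581 m^2.
P = b + 2*y*sqrt(1 + z^2) = 8.4 + 2*2.25*sqrt(1 + 2.9^2) = 22.204 m.
R = A/P = 33.581 / 22.204 = 1.5124 m.

1.5124


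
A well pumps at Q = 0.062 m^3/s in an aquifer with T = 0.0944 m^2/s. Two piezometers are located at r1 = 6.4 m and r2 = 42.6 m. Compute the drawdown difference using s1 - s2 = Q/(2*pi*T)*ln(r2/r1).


Thiem equation: s1 - s2 = Q/(2*pi*T) * ln(r2/r1).
ln(r2/r1) = ln(42.6/6.4) = 1.8956.
Q/(2*pi*T) = 0.062 / (2*pi*0.0944) = 0.062 / 0.5931 = 0.1045.
s1 - s2 = 0.1045 * 1.8956 = 0.1981 m.

0.1981


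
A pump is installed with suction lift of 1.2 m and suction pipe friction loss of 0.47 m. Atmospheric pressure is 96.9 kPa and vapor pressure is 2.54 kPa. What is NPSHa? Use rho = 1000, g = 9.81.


NPSHa = p_atm/(rho*g) - z_s - hf_s - p_vap/(rho*g).
p_atm/(rho*g) = 96.9*1000 / (1000*9.81) = 9.878 m.
p_vap/(rho*g) = 2.54*1000 / (1000*9.81) = 0.259 m.
NPSHa = 9.878 - 1.2 - 0.47 - 0.259
      = 7.95 m.

7.95


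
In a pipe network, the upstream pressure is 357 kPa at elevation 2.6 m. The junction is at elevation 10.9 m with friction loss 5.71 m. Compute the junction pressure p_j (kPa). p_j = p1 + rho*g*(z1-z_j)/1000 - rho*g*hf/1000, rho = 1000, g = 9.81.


Junction pressure: p_j = p1 + rho*g*(z1 - z_j)/1000 - rho*g*hf/1000.
Elevation term = 1000*9.81*(2.6 - 10.9)/1000 = -81.423 kPa.
Friction term = 1000*9.81*5.71/1000 = 56.015 kPa.
p_j = 357 + -81.423 - 56.015 = 219.56 kPa.

219.56


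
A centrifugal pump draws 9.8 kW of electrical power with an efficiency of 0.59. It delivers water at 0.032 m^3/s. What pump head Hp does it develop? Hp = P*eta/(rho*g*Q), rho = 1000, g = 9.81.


Pump head formula: Hp = P * eta / (rho * g * Q).
Numerator: P * eta = 9.8 * 1000 * 0.59 = 5782.0 W.
Denominator: rho * g * Q = 1000 * 9.81 * 0.032 = 313.92.
Hp = 5782.0 / 313.92 = 18.42 m.

18.42


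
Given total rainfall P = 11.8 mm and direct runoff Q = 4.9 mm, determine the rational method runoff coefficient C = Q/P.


The runoff coefficient C = runoff depth / rainfall depth.
C = 4.9 / 11.8
  = 0.4153.

0.4153


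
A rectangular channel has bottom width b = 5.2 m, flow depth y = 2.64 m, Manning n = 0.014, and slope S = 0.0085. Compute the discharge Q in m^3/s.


For a rectangular channel, the cross-sectional area A = b * y = 5.2 * 2.64 = 13.73 m^2.
The wetted perimeter P = b + 2y = 5.2 + 2*2.64 = 10.48 m.
Hydraulic radius R = A/P = 13.73/10.48 = 1.3099 m.
Velocity V = (1/n)*R^(2/3)*S^(1/2) = (1/0.014)*1.3099^(2/3)*0.0085^(1/2) = 7.884 m/s.
Discharge Q = A * V = 13.73 * 7.884 = 108.231 m^3/s.

108.231


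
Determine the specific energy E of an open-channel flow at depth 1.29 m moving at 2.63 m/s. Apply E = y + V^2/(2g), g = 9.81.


Specific energy E = y + V^2/(2g).
Velocity head = V^2/(2g) = 2.63^2 / (2*9.81) = 6.9169 / 19.62 = 0.3525 m.
E = 1.29 + 0.3525 = 1.6425 m.

1.6425


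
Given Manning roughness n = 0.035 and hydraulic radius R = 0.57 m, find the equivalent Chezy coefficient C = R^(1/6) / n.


The Chezy coefficient relates to Manning's n through C = R^(1/6) / n.
R^(1/6) = 0.57^(1/6) = 0.910568.
C = 0.910568 / 0.035 = 26.02 m^(1/2)/s.

26.02


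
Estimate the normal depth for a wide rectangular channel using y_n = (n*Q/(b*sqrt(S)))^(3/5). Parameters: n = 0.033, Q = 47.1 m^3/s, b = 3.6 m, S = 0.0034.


We use the wide-channel approximation y_n = (n*Q/(b*sqrt(S)))^(3/5).
sqrt(S) = sqrt(0.0034) = 0.05831.
Numerator: n*Q = 0.033 * 47.1 = 1.5543.
Denominator: b*sqrt(S) = 3.6 * 0.05831 = 0.209916.
arg = 7.4045.
y_n = 7.4045^(3/5) = 3.3243 m.

3.3243


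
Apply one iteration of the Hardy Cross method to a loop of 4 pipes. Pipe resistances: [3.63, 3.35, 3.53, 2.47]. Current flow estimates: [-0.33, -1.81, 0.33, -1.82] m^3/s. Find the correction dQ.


Numerator terms (r*Q*|Q|): 3.63*-0.33*|-0.33| = -0.3953; 3.35*-1.81*|-1.81| = -10.9749; 3.53*0.33*|0.33| = 0.3844; 2.47*-1.82*|-1.82| = -8.1816.
Sum of numerator = -19.1675.
Denominator terms (r*|Q|): 3.63*|-0.33| = 1.1979; 3.35*|-1.81| = 6.0635; 3.53*|0.33| = 1.1649; 2.47*|-1.82| = 4.4954.
2 * sum of denominator = 2 * 12.9217 = 25.8434.
dQ = --19.1675 / 25.8434 = 0.7417 m^3/s.

0.7417


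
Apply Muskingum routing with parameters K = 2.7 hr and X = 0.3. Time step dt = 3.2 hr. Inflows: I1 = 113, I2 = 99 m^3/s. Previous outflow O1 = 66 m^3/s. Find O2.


Muskingum coefficients:
denom = 2*K*(1-X) + dt = 2*2.7*(1-0.3) + 3.2 = 6.98.
C0 = (dt - 2*K*X)/denom = (3.2 - 2*2.7*0.3)/6.98 = 0.2264.
C1 = (dt + 2*K*X)/denom = (3.2 + 2*2.7*0.3)/6.98 = 0.6905.
C2 = (2*K*(1-X) - dt)/denom = 0.0831.
O2 = C0*I2 + C1*I1 + C2*O1
   = 0.2264*99 + 0.6905*113 + 0.0831*66
   = 105.93 m^3/s.

105.93


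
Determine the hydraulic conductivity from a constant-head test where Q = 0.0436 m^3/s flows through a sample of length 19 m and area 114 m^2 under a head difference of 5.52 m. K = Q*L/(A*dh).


From K = Q*L / (A*dh):
Numerator: Q*L = 0.0436 * 19 = 0.8284.
Denominator: A*dh = 114 * 5.52 = 629.28.
K = 0.8284 / 629.28 = 0.001316 m/s.

0.001316


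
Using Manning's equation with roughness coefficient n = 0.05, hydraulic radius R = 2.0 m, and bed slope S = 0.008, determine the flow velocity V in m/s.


Manning's equation gives V = (1/n) * R^(2/3) * S^(1/2).
First, compute R^(2/3) = 2.0^(2/3) = 1.5874.
Next, S^(1/2) = 0.008^(1/2) = 0.089443.
Then 1/n = 1/0.05 = 20.0.
V = 20.0 * 1.5874 * 0.089443 = 2.8396 m/s.

2.8396


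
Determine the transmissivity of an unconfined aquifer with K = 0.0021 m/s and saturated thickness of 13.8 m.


Transmissivity is defined as T = K * h.
T = 0.0021 * 13.8
  = 0.029 m^2/s.

0.029


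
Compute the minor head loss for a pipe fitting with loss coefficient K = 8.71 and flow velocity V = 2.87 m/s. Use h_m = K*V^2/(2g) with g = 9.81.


Minor loss formula: h_m = K * V^2/(2g).
V^2 = 2.87^2 = 8.2369.
V^2/(2g) = 8.2369 / 19.62 = 0.4198 m.
h_m = 8.71 * 0.4198 = 3.6566 m.

3.6566


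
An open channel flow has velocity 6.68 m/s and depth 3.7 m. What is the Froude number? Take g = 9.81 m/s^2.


The Froude number is defined as Fr = V / sqrt(g*y).
g*y = 9.81 * 3.7 = 36.297.
sqrt(g*y) = sqrt(36.297) = 6.0247.
Fr = 6.68 / 6.0247 = 1.1088.

1.1088


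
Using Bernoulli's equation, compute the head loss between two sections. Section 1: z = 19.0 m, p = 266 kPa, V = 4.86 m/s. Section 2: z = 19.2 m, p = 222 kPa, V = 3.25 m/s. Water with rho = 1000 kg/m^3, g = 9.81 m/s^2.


Total head at each section: H = z + p/(rho*g) + V^2/(2g).
H1 = 19.0 + 266*1000/(1000*9.81) + 4.86^2/(2*9.81)
   = 19.0 + 27.115 + 1.2039
   = 47.319 m.
H2 = 19.2 + 222*1000/(1000*9.81) + 3.25^2/(2*9.81)
   = 19.2 + 22.63 + 0.5384
   = 42.368 m.
h_L = H1 - H2 = 47.319 - 42.368 = 4.951 m.

4.951


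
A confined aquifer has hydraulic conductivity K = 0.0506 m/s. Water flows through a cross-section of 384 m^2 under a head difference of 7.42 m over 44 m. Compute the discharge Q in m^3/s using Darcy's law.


Darcy's law: Q = K * A * i, where i = dh/L.
Hydraulic gradient i = 7.42 / 44 = 0.168636.
Q = 0.0506 * 384 * 0.168636
  = 3.2767 m^3/s.

3.2767


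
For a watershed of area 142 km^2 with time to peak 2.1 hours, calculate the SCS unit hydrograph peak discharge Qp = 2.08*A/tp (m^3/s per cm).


SCS formula: Qp = 2.08 * A / tp.
Qp = 2.08 * 142 / 2.1
   = 295.36 / 2.1
   = 140.65 m^3/s per cm.

140.65


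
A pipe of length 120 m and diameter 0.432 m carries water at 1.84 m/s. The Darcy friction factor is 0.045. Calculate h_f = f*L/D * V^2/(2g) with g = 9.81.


Darcy-Weisbach equation: h_f = f * (L/D) * V^2/(2g).
f * L/D = 0.045 * 120/0.432 = 12.5.
V^2/(2g) = 1.84^2 / (2*9.81) = 3.3856 / 19.62 = 0.1726 m.
h_f = 12.5 * 0.1726 = 2.157 m.

2.157


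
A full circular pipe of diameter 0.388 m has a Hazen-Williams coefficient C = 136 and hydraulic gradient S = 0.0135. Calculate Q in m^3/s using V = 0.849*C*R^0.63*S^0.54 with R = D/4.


For a full circular pipe, R = D/4 = 0.388/4 = 0.097 m.
V = 0.849 * 136 * 0.097^0.63 * 0.0135^0.54
  = 0.849 * 136 * 0.229967 * 0.097809
  = 2.5971 m/s.
Pipe area A = pi*D^2/4 = pi*0.388^2/4 = 0.1182 m^2.
Q = A * V = 0.1182 * 2.5971 = 0.3071 m^3/s.

0.3071


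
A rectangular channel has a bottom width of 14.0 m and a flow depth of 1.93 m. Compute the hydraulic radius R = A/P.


For a rectangular section:
Flow area A = b * y = 14.0 * 1.93 = 27.02 m^2.
Wetted perimeter P = b + 2y = 14.0 + 2*1.93 = 17.86 m.
Hydraulic radius R = A/P = 27.02 / 17.86 = 1.5129 m.

1.5129


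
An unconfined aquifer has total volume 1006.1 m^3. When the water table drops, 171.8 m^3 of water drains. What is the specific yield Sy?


Specific yield Sy = Volume drained / Total volume.
Sy = 171.8 / 1006.1
   = 0.1708.

0.1708


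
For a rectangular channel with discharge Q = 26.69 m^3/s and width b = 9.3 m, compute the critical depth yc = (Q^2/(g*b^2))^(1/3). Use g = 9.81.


Using yc = (Q^2 / (g * b^2))^(1/3):
Q^2 = 26.69^2 = 712.36.
g * b^2 = 9.81 * 9.3^2 = 9.81 * 86.49 = 848.47.
Q^2 / (g*b^2) = 712.36 / 848.47 = 0.8396.
yc = 0.8396^(1/3) = 0.9434 m.

0.9434


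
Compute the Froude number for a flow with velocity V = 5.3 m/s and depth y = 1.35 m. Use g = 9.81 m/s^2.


The Froude number is defined as Fr = V / sqrt(g*y).
g*y = 9.81 * 1.35 = 13.2435.
sqrt(g*y) = sqrt(13.2435) = 3.6392.
Fr = 5.3 / 3.6392 = 1.4564.

1.4564


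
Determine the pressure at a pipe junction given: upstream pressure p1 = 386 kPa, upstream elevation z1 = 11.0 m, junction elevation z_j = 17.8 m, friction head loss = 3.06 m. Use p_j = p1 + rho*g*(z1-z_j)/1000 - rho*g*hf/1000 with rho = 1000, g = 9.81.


Junction pressure: p_j = p1 + rho*g*(z1 - z_j)/1000 - rho*g*hf/1000.
Elevation term = 1000*9.81*(11.0 - 17.8)/1000 = -66.708 kPa.
Friction term = 1000*9.81*3.06/1000 = 30.019 kPa.
p_j = 386 + -66.708 - 30.019 = 289.27 kPa.

289.27


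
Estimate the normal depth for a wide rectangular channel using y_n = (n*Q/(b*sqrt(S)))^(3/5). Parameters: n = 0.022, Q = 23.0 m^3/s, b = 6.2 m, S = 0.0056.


We use the wide-channel approximation y_n = (n*Q/(b*sqrt(S)))^(3/5).
sqrt(S) = sqrt(0.0056) = 0.074833.
Numerator: n*Q = 0.022 * 23.0 = 0.506.
Denominator: b*sqrt(S) = 6.2 * 0.074833 = 0.463965.
arg = 1.0906.
y_n = 1.0906^(3/5) = 1.0534 m.

1.0534


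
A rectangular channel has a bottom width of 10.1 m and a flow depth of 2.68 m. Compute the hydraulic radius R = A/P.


For a rectangular section:
Flow area A = b * y = 10.1 * 2.68 = 27.07 m^2.
Wetted perimeter P = b + 2y = 10.1 + 2*2.68 = 15.46 m.
Hydraulic radius R = A/P = 27.07 / 15.46 = 1.7508 m.

1.7508


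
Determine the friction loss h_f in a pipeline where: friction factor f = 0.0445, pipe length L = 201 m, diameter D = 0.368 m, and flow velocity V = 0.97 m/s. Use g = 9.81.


Darcy-Weisbach equation: h_f = f * (L/D) * V^2/(2g).
f * L/D = 0.0445 * 201/0.368 = 24.3057.
V^2/(2g) = 0.97^2 / (2*9.81) = 0.9409 / 19.62 = 0.048 m.
h_f = 24.3057 * 0.048 = 1.166 m.

1.166


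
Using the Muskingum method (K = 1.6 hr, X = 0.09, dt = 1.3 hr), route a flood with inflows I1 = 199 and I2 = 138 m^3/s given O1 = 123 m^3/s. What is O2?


Muskingum coefficients:
denom = 2*K*(1-X) + dt = 2*1.6*(1-0.09) + 1.3 = 4.212.
C0 = (dt - 2*K*X)/denom = (1.3 - 2*1.6*0.09)/4.212 = 0.2403.
C1 = (dt + 2*K*X)/denom = (1.3 + 2*1.6*0.09)/4.212 = 0.377.
C2 = (2*K*(1-X) - dt)/denom = 0.3827.
O2 = C0*I2 + C1*I1 + C2*O1
   = 0.2403*138 + 0.377*199 + 0.3827*123
   = 155.26 m^3/s.

155.26


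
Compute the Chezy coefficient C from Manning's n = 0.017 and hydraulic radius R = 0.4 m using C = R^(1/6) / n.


The Chezy coefficient relates to Manning's n through C = R^(1/6) / n.
R^(1/6) = 0.4^(1/6) = 0.858374.
C = 0.858374 / 0.017 = 50.49 m^(1/2)/s.

50.49


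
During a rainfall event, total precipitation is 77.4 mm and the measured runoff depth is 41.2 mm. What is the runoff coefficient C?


The runoff coefficient C = runoff depth / rainfall depth.
C = 41.2 / 77.4
  = 0.5323.

0.5323


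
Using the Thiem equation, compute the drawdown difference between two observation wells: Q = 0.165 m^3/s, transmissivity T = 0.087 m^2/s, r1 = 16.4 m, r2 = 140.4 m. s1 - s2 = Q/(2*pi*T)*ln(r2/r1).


Thiem equation: s1 - s2 = Q/(2*pi*T) * ln(r2/r1).
ln(r2/r1) = ln(140.4/16.4) = 2.1472.
Q/(2*pi*T) = 0.165 / (2*pi*0.087) = 0.165 / 0.5466 = 0.3018.
s1 - s2 = 0.3018 * 2.1472 = 0.6481 m.

0.6481


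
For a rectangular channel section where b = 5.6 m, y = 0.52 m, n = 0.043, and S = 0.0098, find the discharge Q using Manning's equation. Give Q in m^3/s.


For a rectangular channel, the cross-sectional area A = b * y = 5.6 * 0.52 = 2.91 m^2.
The wetted perimeter P = b + 2y = 5.6 + 2*0.52 = 6.64 m.
Hydraulic radius R = A/P = 2.91/6.64 = 0.4386 m.
Velocity V = (1/n)*R^(2/3)*S^(1/2) = (1/0.043)*0.4386^(2/3)*0.0098^(1/2) = 1.3289 m/s.
Discharge Q = A * V = 2.91 * 1.3289 = 3.87 m^3/s.

3.87


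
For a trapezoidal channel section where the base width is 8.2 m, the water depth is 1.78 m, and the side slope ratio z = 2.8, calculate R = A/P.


For a trapezoidal section with side slope z:
A = (b + z*y)*y = (8.2 + 2.8*1.78)*1.78 = 23.468 m^2.
P = b + 2*y*sqrt(1 + z^2) = 8.2 + 2*1.78*sqrt(1 + 2.8^2) = 18.785 m.
R = A/P = 23.468 / 18.785 = 1.2493 m.

1.2493


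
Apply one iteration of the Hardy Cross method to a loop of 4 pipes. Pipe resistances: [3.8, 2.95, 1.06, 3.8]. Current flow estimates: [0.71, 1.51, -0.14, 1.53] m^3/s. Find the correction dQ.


Numerator terms (r*Q*|Q|): 3.8*0.71*|0.71| = 1.9156; 2.95*1.51*|1.51| = 6.7263; 1.06*-0.14*|-0.14| = -0.0208; 3.8*1.53*|1.53| = 8.8954.
Sum of numerator = 17.5165.
Denominator terms (r*|Q|): 3.8*|0.71| = 2.698; 2.95*|1.51| = 4.4545; 1.06*|-0.14| = 0.1484; 3.8*|1.53| = 5.814.
2 * sum of denominator = 2 * 13.1149 = 26.2298.
dQ = -17.5165 / 26.2298 = -0.6678 m^3/s.

-0.6678


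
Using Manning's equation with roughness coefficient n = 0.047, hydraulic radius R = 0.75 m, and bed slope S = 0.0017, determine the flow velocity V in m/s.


Manning's equation gives V = (1/n) * R^(2/3) * S^(1/2).
First, compute R^(2/3) = 0.75^(2/3) = 0.8255.
Next, S^(1/2) = 0.0017^(1/2) = 0.041231.
Then 1/n = 1/0.047 = 21.28.
V = 21.28 * 0.8255 * 0.041231 = 0.7242 m/s.

0.7242


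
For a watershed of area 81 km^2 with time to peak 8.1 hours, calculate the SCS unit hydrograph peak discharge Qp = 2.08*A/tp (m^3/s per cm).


SCS formula: Qp = 2.08 * A / tp.
Qp = 2.08 * 81 / 8.1
   = 168.48 / 8.1
   = 20.8 m^3/s per cm.

20.8


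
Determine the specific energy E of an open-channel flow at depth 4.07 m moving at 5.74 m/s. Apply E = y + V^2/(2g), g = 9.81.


Specific energy E = y + V^2/(2g).
Velocity head = V^2/(2g) = 5.74^2 / (2*9.81) = 32.9476 / 19.62 = 1.6793 m.
E = 4.07 + 1.6793 = 5.7493 m.

5.7493


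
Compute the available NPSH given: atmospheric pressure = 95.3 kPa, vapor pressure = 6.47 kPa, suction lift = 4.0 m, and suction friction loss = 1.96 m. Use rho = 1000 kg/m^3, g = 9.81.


NPSHa = p_atm/(rho*g) - z_s - hf_s - p_vap/(rho*g).
p_atm/(rho*g) = 95.3*1000 / (1000*9.81) = 9.715 m.
p_vap/(rho*g) = 6.47*1000 / (1000*9.81) = 0.66 m.
NPSHa = 9.715 - 4.0 - 1.96 - 0.66
      = 3.1 m.

3.1


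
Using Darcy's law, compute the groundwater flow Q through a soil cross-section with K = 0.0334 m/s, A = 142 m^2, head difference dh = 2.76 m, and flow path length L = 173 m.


Darcy's law: Q = K * A * i, where i = dh/L.
Hydraulic gradient i = 2.76 / 173 = 0.015954.
Q = 0.0334 * 142 * 0.015954
  = 0.0757 m^3/s.

0.0757


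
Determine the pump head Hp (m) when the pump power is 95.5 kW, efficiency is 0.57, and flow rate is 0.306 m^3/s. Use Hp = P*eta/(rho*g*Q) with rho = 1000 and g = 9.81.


Pump head formula: Hp = P * eta / (rho * g * Q).
Numerator: P * eta = 95.5 * 1000 * 0.57 = 54435.0 W.
Denominator: rho * g * Q = 1000 * 9.81 * 0.306 = 3001.86.
Hp = 54435.0 / 3001.86 = 18.13 m.

18.13


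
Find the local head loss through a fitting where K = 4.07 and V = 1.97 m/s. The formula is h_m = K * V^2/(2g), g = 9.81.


Minor loss formula: h_m = K * V^2/(2g).
V^2 = 1.97^2 = 3.8809.
V^2/(2g) = 3.8809 / 19.62 = 0.1978 m.
h_m = 4.07 * 0.1978 = 0.8051 m.

0.8051


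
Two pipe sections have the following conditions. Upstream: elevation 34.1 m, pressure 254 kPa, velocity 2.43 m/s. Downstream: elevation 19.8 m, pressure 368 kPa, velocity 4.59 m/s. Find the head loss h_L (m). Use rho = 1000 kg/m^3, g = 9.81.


Total head at each section: H = z + p/(rho*g) + V^2/(2g).
H1 = 34.1 + 254*1000/(1000*9.81) + 2.43^2/(2*9.81)
   = 34.1 + 25.892 + 0.301
   = 60.293 m.
H2 = 19.8 + 368*1000/(1000*9.81) + 4.59^2/(2*9.81)
   = 19.8 + 37.513 + 1.0738
   = 58.387 m.
h_L = H1 - H2 = 60.293 - 58.387 = 1.906 m.

1.906


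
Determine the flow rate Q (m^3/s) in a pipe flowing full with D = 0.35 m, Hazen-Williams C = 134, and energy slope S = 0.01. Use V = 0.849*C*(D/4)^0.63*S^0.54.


For a full circular pipe, R = D/4 = 0.35/4 = 0.0875 m.
V = 0.849 * 134 * 0.0875^0.63 * 0.01^0.54
  = 0.849 * 134 * 0.215509 * 0.083176
  = 2.0393 m/s.
Pipe area A = pi*D^2/4 = pi*0.35^2/4 = 0.0962 m^2.
Q = A * V = 0.0962 * 2.0393 = 0.1962 m^3/s.

0.1962


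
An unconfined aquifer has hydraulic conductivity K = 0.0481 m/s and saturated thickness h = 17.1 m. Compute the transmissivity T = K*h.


Transmissivity is defined as T = K * h.
T = 0.0481 * 17.1
  = 0.8225 m^2/s.

0.8225


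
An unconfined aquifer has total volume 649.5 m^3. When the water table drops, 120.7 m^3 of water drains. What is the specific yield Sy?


Specific yield Sy = Volume drained / Total volume.
Sy = 120.7 / 649.5
   = 0.1858.

0.1858


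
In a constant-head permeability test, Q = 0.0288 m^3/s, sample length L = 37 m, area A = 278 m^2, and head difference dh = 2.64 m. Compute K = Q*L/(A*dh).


From K = Q*L / (A*dh):
Numerator: Q*L = 0.0288 * 37 = 1.0656.
Denominator: A*dh = 278 * 2.64 = 733.92.
K = 1.0656 / 733.92 = 0.001452 m/s.

0.001452


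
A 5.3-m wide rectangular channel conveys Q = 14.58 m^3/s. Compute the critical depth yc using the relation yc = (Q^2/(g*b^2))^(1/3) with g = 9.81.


Using yc = (Q^2 / (g * b^2))^(1/3):
Q^2 = 14.58^2 = 212.58.
g * b^2 = 9.81 * 5.3^2 = 9.81 * 28.09 = 275.56.
Q^2 / (g*b^2) = 212.58 / 275.56 = 0.7714.
yc = 0.7714^(1/3) = 0.9171 m.

0.9171


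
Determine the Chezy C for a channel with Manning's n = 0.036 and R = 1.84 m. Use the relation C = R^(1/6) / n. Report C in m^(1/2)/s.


The Chezy coefficient relates to Manning's n through C = R^(1/6) / n.
R^(1/6) = 1.84^(1/6) = 1.106971.
C = 1.106971 / 0.036 = 30.75 m^(1/2)/s.

30.75


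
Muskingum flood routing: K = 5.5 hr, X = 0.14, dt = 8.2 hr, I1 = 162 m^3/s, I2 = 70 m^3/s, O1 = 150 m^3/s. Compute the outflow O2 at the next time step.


Muskingum coefficients:
denom = 2*K*(1-X) + dt = 2*5.5*(1-0.14) + 8.2 = 17.66.
C0 = (dt - 2*K*X)/denom = (8.2 - 2*5.5*0.14)/17.66 = 0.3771.
C1 = (dt + 2*K*X)/denom = (8.2 + 2*5.5*0.14)/17.66 = 0.5515.
C2 = (2*K*(1-X) - dt)/denom = 0.0713.
O2 = C0*I2 + C1*I1 + C2*O1
   = 0.3771*70 + 0.5515*162 + 0.0713*150
   = 126.45 m^3/s.

126.45


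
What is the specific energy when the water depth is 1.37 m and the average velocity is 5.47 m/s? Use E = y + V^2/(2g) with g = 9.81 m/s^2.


Specific energy E = y + V^2/(2g).
Velocity head = V^2/(2g) = 5.47^2 / (2*9.81) = 29.9209 / 19.62 = 1.525 m.
E = 1.37 + 1.525 = 2.895 m.

2.895


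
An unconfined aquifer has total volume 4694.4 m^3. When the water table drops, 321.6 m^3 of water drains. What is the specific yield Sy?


Specific yield Sy = Volume drained / Total volume.
Sy = 321.6 / 4694.4
   = 0.0685.

0.0685


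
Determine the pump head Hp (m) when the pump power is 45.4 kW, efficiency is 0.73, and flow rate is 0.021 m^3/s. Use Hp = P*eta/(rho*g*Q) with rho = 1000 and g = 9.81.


Pump head formula: Hp = P * eta / (rho * g * Q).
Numerator: P * eta = 45.4 * 1000 * 0.73 = 33142.0 W.
Denominator: rho * g * Q = 1000 * 9.81 * 0.021 = 206.01.
Hp = 33142.0 / 206.01 = 160.88 m.

160.88


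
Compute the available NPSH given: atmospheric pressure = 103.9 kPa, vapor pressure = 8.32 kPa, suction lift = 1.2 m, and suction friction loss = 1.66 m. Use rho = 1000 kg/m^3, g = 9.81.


NPSHa = p_atm/(rho*g) - z_s - hf_s - p_vap/(rho*g).
p_atm/(rho*g) = 103.9*1000 / (1000*9.81) = 10.591 m.
p_vap/(rho*g) = 8.32*1000 / (1000*9.81) = 0.848 m.
NPSHa = 10.591 - 1.2 - 1.66 - 0.848
      = 6.88 m.

6.88


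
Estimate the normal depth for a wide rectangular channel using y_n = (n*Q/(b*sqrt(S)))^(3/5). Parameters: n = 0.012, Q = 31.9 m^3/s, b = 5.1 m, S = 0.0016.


We use the wide-channel approximation y_n = (n*Q/(b*sqrt(S)))^(3/5).
sqrt(S) = sqrt(0.0016) = 0.04.
Numerator: n*Q = 0.012 * 31.9 = 0.3828.
Denominator: b*sqrt(S) = 5.1 * 0.04 = 0.204.
arg = 1.8765.
y_n = 1.8765^(3/5) = 1.4588 m.

1.4588


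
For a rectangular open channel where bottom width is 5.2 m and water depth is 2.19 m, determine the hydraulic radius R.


For a rectangular section:
Flow area A = b * y = 5.2 * 2.19 = 11.39 m^2.
Wetted perimeter P = b + 2y = 5.2 + 2*2.19 = 9.58 m.
Hydraulic radius R = A/P = 11.39 / 9.58 = 1.1887 m.

1.1887


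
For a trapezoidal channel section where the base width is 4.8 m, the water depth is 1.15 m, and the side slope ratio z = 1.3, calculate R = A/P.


For a trapezoidal section with side slope z:
A = (b + z*y)*y = (4.8 + 1.3*1.15)*1.15 = 7.239 m^2.
P = b + 2*y*sqrt(1 + z^2) = 4.8 + 2*1.15*sqrt(1 + 1.3^2) = 8.572 m.
R = A/P = 7.239 / 8.572 = 0.8445 m.

0.8445


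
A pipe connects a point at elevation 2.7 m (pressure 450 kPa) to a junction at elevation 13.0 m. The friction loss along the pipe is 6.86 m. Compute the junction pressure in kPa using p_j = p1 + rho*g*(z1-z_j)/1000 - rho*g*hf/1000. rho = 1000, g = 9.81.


Junction pressure: p_j = p1 + rho*g*(z1 - z_j)/1000 - rho*g*hf/1000.
Elevation term = 1000*9.81*(2.7 - 13.0)/1000 = -101.043 kPa.
Friction term = 1000*9.81*6.86/1000 = 67.297 kPa.
p_j = 450 + -101.043 - 67.297 = 281.66 kPa.

281.66


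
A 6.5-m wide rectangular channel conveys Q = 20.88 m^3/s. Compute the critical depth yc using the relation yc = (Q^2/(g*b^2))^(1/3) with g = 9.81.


Using yc = (Q^2 / (g * b^2))^(1/3):
Q^2 = 20.88^2 = 435.97.
g * b^2 = 9.81 * 6.5^2 = 9.81 * 42.25 = 414.47.
Q^2 / (g*b^2) = 435.97 / 414.47 = 1.0519.
yc = 1.0519^(1/3) = 1.017 m.

1.017


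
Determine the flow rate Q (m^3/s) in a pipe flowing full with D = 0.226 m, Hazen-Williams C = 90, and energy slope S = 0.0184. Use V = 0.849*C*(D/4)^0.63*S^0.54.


For a full circular pipe, R = D/4 = 0.226/4 = 0.0565 m.
V = 0.849 * 90 * 0.0565^0.63 * 0.0184^0.54
  = 0.849 * 90 * 0.163603 * 0.115612
  = 1.4452 m/s.
Pipe area A = pi*D^2/4 = pi*0.226^2/4 = 0.0401 m^2.
Q = A * V = 0.0401 * 1.4452 = 0.058 m^3/s.

0.058


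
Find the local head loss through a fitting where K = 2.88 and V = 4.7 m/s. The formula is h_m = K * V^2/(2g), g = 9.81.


Minor loss formula: h_m = K * V^2/(2g).
V^2 = 4.7^2 = 22.09.
V^2/(2g) = 22.09 / 19.62 = 1.1259 m.
h_m = 2.88 * 1.1259 = 3.2426 m.

3.2426


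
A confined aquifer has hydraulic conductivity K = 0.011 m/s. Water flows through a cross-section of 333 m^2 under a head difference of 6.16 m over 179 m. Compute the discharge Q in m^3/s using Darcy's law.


Darcy's law: Q = K * A * i, where i = dh/L.
Hydraulic gradient i = 6.16 / 179 = 0.034413.
Q = 0.011 * 333 * 0.034413
  = 0.1261 m^3/s.

0.1261


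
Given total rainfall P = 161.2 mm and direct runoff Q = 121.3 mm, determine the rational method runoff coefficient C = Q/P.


The runoff coefficient C = runoff depth / rainfall depth.
C = 121.3 / 161.2
  = 0.7525.

0.7525


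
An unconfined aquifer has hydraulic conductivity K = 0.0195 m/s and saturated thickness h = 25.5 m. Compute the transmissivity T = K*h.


Transmissivity is defined as T = K * h.
T = 0.0195 * 25.5
  = 0.4973 m^2/s.

0.4973


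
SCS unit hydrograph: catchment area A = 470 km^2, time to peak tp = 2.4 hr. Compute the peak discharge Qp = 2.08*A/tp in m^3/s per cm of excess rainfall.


SCS formula: Qp = 2.08 * A / tp.
Qp = 2.08 * 470 / 2.4
   = 977.6 / 2.4
   = 407.33 m^3/s per cm.

407.33


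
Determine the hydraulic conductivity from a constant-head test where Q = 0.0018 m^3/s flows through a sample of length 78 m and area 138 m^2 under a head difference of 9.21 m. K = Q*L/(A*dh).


From K = Q*L / (A*dh):
Numerator: Q*L = 0.0018 * 78 = 0.1404.
Denominator: A*dh = 138 * 9.21 = 1270.98.
K = 0.1404 / 1270.98 = 0.00011 m/s.

0.00011


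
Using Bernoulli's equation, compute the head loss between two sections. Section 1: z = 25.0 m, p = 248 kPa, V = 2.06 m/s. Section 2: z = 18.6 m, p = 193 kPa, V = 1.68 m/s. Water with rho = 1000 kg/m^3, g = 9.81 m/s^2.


Total head at each section: H = z + p/(rho*g) + V^2/(2g).
H1 = 25.0 + 248*1000/(1000*9.81) + 2.06^2/(2*9.81)
   = 25.0 + 25.28 + 0.2163
   = 50.497 m.
H2 = 18.6 + 193*1000/(1000*9.81) + 1.68^2/(2*9.81)
   = 18.6 + 19.674 + 0.1439
   = 38.418 m.
h_L = H1 - H2 = 50.497 - 38.418 = 12.079 m.

12.079


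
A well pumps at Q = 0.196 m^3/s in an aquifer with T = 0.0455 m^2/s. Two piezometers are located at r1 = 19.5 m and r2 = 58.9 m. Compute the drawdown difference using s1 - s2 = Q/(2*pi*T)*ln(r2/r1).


Thiem equation: s1 - s2 = Q/(2*pi*T) * ln(r2/r1).
ln(r2/r1) = ln(58.9/19.5) = 1.1054.
Q/(2*pi*T) = 0.196 / (2*pi*0.0455) = 0.196 / 0.2859 = 0.6856.
s1 - s2 = 0.6856 * 1.1054 = 0.7579 m.

0.7579
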